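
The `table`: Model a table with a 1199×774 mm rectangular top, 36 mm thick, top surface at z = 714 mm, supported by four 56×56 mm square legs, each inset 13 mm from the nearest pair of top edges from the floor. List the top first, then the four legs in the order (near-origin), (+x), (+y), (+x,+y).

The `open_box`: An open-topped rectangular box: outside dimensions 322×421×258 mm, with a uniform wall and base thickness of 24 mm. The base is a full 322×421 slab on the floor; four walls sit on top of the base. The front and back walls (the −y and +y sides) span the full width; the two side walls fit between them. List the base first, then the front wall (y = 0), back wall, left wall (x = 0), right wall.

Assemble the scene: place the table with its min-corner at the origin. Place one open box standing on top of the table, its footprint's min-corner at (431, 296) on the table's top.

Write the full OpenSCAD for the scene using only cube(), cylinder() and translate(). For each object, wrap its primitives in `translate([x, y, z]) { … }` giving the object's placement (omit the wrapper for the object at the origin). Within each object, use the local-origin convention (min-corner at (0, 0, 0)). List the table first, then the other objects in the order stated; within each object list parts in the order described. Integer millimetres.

translate([0, 0, 678]) cube([1199, 774, 36]);
translate([13, 13, 0]) cube([56, 56, 678]);
translate([1130, 13, 0]) cube([56, 56, 678]);
translate([13, 705, 0]) cube([56, 56, 678]);
translate([1130, 705, 0]) cube([56, 56, 678]);
translate([431, 296, 714]) {
  cube([322, 421, 24]);
  translate([0, 0, 24]) cube([322, 24, 234]);
  translate([0, 397, 24]) cube([322, 24, 234]);
  translate([0, 24, 24]) cube([24, 373, 234]);
  translate([298, 24, 24]) cube([24, 373, 234]);
}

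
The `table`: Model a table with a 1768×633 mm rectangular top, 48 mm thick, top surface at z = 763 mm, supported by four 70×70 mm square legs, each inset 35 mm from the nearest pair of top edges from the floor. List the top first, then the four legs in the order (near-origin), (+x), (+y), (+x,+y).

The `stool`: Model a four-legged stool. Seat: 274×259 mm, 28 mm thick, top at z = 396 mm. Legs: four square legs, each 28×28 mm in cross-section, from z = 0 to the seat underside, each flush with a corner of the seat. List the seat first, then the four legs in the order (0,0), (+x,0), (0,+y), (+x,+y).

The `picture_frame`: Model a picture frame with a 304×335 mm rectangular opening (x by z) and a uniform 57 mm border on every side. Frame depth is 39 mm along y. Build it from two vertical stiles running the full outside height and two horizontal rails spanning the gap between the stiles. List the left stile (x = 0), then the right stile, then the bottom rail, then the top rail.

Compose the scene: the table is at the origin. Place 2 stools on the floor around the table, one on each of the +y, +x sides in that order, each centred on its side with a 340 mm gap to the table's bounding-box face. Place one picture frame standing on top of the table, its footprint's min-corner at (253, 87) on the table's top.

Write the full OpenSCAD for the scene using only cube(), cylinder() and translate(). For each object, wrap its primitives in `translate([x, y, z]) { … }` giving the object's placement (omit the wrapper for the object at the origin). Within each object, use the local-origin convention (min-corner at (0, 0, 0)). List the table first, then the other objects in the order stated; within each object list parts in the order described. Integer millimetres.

translate([0, 0, 715]) cube([1768, 633, 48]);
translate([35, 35, 0]) cube([70, 70, 715]);
translate([1663, 35, 0]) cube([70, 70, 715]);
translate([35, 528, 0]) cube([70, 70, 715]);
translate([1663, 528, 0]) cube([70, 70, 715]);
translate([747, 973, 0]) {
  translate([0, 0, 368]) cube([274, 259, 28]);
  cube([28, 28, 368]);
  translate([246, 0, 0]) cube([28, 28, 368]);
  translate([0, 231, 0]) cube([28, 28, 368]);
  translate([246, 231, 0]) cube([28, 28, 368]);
}
translate([2108, 187, 0]) {
  translate([0, 0, 368]) cube([274, 259, 28]);
  cube([28, 28, 368]);
  translate([246, 0, 0]) cube([28, 28, 368]);
  translate([0, 231, 0]) cube([28, 28, 368]);
  translate([246, 231, 0]) cube([28, 28, 368]);
}
translate([253, 87, 763]) {
  cube([57, 39, 449]);
  translate([361, 0, 0]) cube([57, 39, 449]);
  translate([57, 0, 0]) cube([304, 39, 57]);
  translate([57, 0, 392]) cube([304, 39, 57]);
}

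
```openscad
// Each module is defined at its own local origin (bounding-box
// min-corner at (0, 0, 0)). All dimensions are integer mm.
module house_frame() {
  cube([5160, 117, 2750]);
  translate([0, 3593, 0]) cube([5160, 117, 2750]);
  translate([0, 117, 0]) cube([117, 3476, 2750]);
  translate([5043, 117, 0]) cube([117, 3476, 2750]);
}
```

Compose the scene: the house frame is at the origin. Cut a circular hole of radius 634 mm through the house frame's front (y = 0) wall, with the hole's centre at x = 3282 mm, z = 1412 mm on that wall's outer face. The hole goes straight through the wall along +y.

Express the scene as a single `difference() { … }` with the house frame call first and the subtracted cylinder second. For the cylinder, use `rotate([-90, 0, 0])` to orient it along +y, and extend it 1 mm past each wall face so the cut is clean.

difference() {
  house_frame();
  translate([3282, -1, 1412]) rotate([-90, 0, 0]) cylinder(h = 119, r = 634);
}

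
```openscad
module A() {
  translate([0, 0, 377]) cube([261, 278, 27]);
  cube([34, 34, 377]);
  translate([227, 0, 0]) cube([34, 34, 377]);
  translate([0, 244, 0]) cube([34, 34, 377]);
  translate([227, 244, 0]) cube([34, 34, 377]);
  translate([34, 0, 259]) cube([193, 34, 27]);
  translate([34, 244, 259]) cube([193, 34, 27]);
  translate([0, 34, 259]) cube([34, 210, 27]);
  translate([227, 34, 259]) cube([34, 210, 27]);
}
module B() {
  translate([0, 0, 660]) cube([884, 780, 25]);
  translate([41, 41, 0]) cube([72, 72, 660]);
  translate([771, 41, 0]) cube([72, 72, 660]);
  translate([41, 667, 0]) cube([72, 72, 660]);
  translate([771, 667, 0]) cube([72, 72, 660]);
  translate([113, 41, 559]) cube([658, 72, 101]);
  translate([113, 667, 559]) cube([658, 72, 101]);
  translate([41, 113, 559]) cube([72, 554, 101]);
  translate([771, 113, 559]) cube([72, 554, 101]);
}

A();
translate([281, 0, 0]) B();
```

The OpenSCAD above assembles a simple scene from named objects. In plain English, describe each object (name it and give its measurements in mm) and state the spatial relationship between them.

A is a four-legged stool. The seat is a 261×278×27 mm slab whose top surface is at z = 404 mm; four square legs, each 34×34 mm in cross-section, run from the floor (z = 0) to the underside of the seat, each flush with a corner of the seat. Four stretchers, 34 mm wide and 27 mm tall, connect adjacent legs with their undersides at z = 259 mm, each running between the inner faces of the legs it joins and aligned with the legs' outer faces on the other axis.

B is a table with a 884×780 mm rectangular top, 25 mm thick, top surface at z = 685 mm, supported by four 72×72 mm square legs, each inset 41 mm from the nearest pair of top edges, running from the floor. Four apron rails, 72 mm thick and 101 mm tall, run between adjacent legs with their top edges flush with the underside of the top and their outer faces flush with the legs' outer faces.

The table is on the floor beside the stool on its +x side.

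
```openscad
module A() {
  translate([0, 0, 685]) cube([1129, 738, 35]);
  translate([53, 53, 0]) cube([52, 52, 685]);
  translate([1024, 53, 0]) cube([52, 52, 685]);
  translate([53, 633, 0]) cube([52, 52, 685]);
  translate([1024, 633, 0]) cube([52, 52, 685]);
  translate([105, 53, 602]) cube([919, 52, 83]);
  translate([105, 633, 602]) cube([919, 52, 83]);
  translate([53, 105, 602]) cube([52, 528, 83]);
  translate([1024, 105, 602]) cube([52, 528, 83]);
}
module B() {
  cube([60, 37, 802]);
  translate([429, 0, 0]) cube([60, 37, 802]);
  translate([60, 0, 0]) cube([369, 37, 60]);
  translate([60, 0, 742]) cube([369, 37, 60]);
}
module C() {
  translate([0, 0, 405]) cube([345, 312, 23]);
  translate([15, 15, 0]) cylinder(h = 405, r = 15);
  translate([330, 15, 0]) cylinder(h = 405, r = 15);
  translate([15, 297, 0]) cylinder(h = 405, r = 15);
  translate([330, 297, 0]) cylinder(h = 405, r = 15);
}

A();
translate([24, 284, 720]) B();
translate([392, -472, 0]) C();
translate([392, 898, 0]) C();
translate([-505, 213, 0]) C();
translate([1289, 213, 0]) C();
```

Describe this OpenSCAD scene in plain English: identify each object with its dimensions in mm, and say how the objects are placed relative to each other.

A is a rectangular dining table. The top is 1129×738×35 mm with its upper surface at z = 720 mm. It stands on four 52×52 mm square legs, each inset 53 mm from the nearest pair of top edges, running from the floor to the underside of the top. Four apron rails, 52 mm thick and 83 mm tall, run between adjacent legs with their top edges flush with the underside of the top and their outer faces flush with the legs' outer faces.

B is a rectangular picture frame lying in the x–z plane (depth along y). The opening is 369 mm wide (x) by 682 mm tall (z), surrounded by a border 60 mm wide on all four sides. The frame is 37 mm deep and is made of two full-height vertical stiles with two horizontal rails fitted between them.

C is a four-legged stool. The seat is a 345×312×23 mm slab whose top surface is at z = 428 mm; four round legs, each 30 mm in diameter, run from the floor (z = 0) to the underside of the seat, each leg's axis is inset half a diameter from the nearest pair of seat edges (so the leg's bounding box is flush with the corner).

The picture frame is on top of the table. Four stools sit around the table at the −y, +y, −x, +x sides.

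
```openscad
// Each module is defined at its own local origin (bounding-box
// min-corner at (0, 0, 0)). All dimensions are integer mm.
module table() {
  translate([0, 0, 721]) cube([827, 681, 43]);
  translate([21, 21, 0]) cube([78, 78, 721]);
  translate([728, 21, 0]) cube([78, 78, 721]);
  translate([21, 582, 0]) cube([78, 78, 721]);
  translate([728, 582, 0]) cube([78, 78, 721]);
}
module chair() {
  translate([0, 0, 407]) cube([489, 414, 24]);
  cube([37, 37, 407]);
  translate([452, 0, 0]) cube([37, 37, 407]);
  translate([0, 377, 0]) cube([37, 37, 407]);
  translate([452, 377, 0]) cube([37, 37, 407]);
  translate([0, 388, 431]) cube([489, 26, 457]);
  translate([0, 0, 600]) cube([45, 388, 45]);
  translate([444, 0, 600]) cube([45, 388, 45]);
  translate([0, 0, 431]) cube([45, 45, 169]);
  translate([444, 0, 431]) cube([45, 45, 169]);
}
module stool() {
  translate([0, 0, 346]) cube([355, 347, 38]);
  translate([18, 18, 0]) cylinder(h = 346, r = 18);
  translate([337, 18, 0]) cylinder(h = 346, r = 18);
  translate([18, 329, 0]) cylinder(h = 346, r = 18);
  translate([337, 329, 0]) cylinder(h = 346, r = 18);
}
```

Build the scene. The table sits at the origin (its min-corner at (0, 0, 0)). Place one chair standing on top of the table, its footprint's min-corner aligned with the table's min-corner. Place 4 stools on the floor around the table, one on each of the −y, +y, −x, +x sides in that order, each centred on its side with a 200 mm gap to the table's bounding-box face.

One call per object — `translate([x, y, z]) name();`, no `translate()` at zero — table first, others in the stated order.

table();
translate([0, 0, 764]) chair();
translate([236, -547, 0]) stool();
translate([236, 881, 0]) stool();
translate([-555, 167, 0]) stool();
translate([1027, 167, 0]) stool();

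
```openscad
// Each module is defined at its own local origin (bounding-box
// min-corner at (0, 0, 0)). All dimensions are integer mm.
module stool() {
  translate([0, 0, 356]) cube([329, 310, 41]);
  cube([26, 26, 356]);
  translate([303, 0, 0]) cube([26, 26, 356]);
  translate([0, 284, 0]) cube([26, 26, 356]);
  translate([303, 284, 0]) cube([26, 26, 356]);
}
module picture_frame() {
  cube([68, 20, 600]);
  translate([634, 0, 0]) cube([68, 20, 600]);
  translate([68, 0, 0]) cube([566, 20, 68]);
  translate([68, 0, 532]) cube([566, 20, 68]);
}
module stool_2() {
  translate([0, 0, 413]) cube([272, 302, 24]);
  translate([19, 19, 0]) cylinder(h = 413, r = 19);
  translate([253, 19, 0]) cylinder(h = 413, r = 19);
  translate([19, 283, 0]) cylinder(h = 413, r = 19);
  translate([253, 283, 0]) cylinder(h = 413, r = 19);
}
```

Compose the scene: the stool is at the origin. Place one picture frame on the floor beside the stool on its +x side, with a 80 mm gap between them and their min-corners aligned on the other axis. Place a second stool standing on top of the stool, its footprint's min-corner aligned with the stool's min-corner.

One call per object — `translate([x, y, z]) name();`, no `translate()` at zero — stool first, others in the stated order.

stool();
translate([409, 0, 0]) picture_frame();
translate([0, 0, 397]) stool_2();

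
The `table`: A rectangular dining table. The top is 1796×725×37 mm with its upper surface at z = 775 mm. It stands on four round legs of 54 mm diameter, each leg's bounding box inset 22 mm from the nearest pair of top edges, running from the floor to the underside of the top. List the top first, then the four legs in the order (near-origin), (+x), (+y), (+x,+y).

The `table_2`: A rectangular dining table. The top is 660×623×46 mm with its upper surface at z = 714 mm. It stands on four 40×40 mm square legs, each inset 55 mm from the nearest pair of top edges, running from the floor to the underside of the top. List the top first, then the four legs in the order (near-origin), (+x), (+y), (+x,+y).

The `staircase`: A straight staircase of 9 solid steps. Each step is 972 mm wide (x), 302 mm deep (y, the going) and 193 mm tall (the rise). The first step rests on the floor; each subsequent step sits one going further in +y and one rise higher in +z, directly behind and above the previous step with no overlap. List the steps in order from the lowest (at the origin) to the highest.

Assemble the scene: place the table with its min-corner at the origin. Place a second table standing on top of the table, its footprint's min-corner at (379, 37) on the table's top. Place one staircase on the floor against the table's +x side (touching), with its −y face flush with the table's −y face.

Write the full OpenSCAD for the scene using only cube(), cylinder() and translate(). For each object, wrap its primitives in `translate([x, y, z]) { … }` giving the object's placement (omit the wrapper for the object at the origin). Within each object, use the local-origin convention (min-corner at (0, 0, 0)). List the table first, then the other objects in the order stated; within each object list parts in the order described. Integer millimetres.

translate([0, 0, 738]) cube([1796, 725, 37]);
translate([49, 49, 0]) cylinder(h = 738, r = 27);
translate([1747, 49, 0]) cylinder(h = 738, r = 27);
translate([49, 676, 0]) cylinder(h = 738, r = 27);
translate([1747, 676, 0]) cylinder(h = 738, r = 27);
translate([379, 37, 775]) {
  translate([0, 0, 668]) cube([660, 623, 46]);
  translate([55, 55, 0]) cube([40, 40, 668]);
  translate([565, 55, 0]) cube([40, 40, 668]);
  translate([55, 528, 0]) cube([40, 40, 668]);
  translate([565, 528, 0]) cube([40, 40, 668]);
}
translate([1796, 0, 0]) {
  cube([972, 302, 193]);
  translate([0, 302, 193]) cube([972, 302, 193]);
  translate([0, 604, 386]) cube([972, 302, 193]);
  translate([0, 906, 579]) cube([972, 302, 193]);
  translate([0, 1208, 772]) cube([972, 302, 193]);
  translate([0, 1510, 965]) cube([972, 302, 193]);
  translate([0, 1812, 1158]) cube([972, 302, 193]);
  translate([0, 2114, 1351]) cube([972, 302, 193]);
  translate([0, 2416, 1544]) cube([972, 302, 193]);
}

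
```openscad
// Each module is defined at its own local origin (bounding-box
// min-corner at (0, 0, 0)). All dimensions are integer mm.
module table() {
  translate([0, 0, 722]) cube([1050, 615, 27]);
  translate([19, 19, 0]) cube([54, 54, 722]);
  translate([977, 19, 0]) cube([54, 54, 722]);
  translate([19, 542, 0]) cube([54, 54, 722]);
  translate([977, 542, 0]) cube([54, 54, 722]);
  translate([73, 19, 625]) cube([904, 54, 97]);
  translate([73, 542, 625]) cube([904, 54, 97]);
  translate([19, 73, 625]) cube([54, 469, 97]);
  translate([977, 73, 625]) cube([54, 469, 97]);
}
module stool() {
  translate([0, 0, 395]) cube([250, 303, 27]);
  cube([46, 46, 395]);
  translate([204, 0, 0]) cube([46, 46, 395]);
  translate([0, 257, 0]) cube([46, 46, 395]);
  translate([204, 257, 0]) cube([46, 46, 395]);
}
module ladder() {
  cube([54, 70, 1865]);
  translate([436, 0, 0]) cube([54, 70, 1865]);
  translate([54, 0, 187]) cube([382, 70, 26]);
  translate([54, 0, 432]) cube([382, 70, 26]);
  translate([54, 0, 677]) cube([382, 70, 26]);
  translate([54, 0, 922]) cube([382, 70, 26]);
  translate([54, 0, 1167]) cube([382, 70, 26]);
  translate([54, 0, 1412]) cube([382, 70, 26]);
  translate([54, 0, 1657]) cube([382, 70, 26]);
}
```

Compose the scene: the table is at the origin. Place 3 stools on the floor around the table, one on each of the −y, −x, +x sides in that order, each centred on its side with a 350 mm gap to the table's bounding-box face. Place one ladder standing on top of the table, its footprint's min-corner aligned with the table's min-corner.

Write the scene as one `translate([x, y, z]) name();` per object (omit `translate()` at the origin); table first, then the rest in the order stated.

table();
translate([400, -653, 0]) stool();
translate([-600, 156, 0]) stool();
translate([1400, 156, 0]) stool();
translate([0, 0, 749]) ladder();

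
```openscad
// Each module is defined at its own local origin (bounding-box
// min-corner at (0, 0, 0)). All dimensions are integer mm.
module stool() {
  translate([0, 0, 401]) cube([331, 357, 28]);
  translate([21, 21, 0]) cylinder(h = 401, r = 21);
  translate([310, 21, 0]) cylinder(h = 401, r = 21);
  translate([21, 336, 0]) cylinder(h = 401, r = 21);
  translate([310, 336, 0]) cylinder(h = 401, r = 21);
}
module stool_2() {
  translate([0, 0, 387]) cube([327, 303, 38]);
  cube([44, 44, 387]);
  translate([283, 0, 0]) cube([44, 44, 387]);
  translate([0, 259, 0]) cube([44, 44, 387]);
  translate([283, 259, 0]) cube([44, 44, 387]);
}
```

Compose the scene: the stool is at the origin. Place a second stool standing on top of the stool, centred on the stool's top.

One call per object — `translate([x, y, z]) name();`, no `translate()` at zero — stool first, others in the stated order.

stool();
translate([2, 27, 429]) stool_2();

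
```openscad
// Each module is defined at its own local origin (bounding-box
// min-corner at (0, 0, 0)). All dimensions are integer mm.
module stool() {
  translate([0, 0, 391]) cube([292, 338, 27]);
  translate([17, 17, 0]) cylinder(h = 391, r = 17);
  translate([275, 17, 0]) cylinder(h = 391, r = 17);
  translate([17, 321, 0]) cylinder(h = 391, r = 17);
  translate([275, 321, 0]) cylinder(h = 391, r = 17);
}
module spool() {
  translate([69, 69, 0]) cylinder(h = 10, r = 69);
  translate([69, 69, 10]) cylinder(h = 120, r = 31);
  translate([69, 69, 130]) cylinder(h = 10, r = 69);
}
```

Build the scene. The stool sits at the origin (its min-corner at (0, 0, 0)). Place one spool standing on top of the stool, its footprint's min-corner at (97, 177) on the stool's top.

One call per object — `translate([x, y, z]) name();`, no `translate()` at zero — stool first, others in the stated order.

stool();
translate([97, 177, 418]) spool();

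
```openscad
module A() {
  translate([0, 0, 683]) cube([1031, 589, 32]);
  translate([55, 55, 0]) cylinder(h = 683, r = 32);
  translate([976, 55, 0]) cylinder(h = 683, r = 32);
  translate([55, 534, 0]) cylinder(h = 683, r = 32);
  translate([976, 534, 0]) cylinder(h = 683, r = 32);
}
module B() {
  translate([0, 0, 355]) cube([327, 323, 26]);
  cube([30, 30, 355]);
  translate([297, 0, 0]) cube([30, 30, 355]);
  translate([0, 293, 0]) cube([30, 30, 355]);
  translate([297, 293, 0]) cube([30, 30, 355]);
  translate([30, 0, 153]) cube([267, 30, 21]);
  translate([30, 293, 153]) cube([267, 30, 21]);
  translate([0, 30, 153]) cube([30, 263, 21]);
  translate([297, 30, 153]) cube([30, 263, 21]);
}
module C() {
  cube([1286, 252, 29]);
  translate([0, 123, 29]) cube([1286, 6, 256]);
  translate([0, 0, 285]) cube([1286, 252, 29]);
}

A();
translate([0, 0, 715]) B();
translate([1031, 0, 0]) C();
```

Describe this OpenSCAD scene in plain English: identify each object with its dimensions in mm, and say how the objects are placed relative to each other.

A is a table: top 1031 mm (x) × 589 mm (y), 32 mm thick, upper face at z = 715 mm, on four round legs of 64 mm diameter, each leg's bounding box inset 23 mm from the nearest pair of top edges, running from z = 0 to the bottom of the top.

B is a simple wooden stool: a rectangular seat 327 mm (x) by 323 mm (y), 26 mm thick, top face at z = 381 mm, on four square legs, each 30×30 mm in cross-section. The legs rest on z = 0, each flush with a corner of the seat. Four stretchers, 30 mm wide and 21 mm tall, connect adjacent legs with their undersides at z = 153 mm, each running between the inner faces of the legs it joins and aligned with the legs' outer faces on the other axis.

C is an I-beam lying along x, 1286 mm long. Overall section height 314 mm. Two flanges 252 mm wide (y) and 29 mm thick, one on the floor and one at the top; a web 6 mm thick runs between them, centred on the flange width.

The stool is on top of the table. The I-beam is against the table's +x side, with their −y faces flush.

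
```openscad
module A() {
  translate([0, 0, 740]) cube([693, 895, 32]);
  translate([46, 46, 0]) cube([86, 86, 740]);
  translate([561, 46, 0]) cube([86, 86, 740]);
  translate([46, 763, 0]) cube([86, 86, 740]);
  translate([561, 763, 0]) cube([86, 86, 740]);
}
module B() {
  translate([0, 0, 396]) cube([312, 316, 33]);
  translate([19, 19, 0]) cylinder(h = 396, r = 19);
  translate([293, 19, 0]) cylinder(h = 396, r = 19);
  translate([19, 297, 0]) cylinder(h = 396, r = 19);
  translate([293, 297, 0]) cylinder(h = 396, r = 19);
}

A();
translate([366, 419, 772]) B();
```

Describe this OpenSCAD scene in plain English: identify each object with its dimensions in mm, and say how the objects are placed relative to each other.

A is a table with a 693×895 mm rectangular top, 32 mm thick, top surface at z = 772 mm, supported by four 86×86 mm square legs, each inset 46 mm from the nearest pair of top edges, running from the floor.

B is a four-legged stool. The seat is a 312×316×33 mm slab whose top surface is at z = 429 mm; four round legs, each 38 mm in diameter, run from the floor (z = 0) to the underside of the seat, each leg's axis is inset half a diameter from the nearest pair of seat edges (so the leg's bounding box is flush with the corner).

The stool is on top of the table.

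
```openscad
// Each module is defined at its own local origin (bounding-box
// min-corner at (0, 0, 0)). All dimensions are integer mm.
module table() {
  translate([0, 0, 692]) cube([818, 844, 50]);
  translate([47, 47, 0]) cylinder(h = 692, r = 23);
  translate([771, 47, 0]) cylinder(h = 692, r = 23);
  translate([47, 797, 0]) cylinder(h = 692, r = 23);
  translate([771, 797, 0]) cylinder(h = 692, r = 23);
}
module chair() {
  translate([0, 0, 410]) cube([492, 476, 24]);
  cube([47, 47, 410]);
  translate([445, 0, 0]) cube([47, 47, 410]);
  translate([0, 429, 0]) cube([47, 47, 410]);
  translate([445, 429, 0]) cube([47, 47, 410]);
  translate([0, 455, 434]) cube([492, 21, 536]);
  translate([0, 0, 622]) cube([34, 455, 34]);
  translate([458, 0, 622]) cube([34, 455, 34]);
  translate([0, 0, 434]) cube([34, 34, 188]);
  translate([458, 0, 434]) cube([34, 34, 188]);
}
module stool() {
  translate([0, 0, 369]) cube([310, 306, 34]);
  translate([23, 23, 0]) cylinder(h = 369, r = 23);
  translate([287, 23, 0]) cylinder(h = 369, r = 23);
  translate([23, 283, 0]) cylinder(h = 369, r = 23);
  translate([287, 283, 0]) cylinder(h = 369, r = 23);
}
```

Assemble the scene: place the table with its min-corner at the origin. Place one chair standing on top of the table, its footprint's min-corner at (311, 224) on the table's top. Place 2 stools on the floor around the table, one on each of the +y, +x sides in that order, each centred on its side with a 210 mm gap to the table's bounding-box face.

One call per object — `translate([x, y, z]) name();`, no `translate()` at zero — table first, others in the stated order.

table();
translate([311, 224, 742]) chair();
translate([254, 1054, 0]) stool();
translate([1028, 269, 0]) stool();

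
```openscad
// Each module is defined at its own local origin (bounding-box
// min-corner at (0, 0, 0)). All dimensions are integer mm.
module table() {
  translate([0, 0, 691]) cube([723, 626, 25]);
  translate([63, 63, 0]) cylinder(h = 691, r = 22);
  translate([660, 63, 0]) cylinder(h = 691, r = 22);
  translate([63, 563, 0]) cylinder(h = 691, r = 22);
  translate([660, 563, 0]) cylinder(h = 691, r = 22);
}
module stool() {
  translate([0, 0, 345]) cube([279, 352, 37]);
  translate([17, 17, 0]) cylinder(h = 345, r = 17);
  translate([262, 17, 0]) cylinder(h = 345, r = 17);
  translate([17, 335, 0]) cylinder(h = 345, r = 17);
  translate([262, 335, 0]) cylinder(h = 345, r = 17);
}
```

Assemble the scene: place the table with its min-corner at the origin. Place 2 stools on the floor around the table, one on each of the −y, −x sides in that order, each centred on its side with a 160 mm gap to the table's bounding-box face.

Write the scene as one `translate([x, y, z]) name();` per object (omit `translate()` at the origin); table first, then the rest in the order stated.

table();
translate([222, -512, 0]) stool();
translate([-439, 137, 0]) stool();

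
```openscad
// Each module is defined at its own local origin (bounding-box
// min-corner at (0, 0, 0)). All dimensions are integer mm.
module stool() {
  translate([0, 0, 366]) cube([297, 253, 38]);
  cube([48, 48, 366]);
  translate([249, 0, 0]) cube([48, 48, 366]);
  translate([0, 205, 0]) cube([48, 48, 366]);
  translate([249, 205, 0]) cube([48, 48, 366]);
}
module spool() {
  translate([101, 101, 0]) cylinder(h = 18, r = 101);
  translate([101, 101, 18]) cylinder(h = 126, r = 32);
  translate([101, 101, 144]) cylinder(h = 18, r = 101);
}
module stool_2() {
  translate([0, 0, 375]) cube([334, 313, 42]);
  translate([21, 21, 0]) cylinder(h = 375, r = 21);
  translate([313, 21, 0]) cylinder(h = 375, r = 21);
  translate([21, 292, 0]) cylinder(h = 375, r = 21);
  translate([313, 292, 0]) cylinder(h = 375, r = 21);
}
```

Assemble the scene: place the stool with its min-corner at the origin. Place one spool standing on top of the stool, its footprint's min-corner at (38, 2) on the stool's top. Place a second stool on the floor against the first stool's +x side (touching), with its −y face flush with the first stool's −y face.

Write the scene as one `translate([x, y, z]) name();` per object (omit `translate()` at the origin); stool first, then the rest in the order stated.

stool();
translate([38, 2, 404]) spool();
translate([297, 0, 0]) stool_2();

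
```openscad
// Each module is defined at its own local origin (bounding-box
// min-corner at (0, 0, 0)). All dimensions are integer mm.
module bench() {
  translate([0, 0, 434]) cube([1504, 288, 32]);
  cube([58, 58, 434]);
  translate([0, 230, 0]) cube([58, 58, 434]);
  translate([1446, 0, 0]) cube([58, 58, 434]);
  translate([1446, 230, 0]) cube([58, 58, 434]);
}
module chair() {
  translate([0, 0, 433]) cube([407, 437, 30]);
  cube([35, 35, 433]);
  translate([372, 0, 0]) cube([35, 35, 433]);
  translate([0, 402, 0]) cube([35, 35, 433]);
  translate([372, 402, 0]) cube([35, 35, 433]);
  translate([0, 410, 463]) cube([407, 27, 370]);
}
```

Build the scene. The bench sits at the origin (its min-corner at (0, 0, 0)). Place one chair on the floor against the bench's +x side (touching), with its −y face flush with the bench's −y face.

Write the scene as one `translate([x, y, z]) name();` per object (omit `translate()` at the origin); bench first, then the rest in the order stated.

bench();
translate([1504, 0, 0]) chair();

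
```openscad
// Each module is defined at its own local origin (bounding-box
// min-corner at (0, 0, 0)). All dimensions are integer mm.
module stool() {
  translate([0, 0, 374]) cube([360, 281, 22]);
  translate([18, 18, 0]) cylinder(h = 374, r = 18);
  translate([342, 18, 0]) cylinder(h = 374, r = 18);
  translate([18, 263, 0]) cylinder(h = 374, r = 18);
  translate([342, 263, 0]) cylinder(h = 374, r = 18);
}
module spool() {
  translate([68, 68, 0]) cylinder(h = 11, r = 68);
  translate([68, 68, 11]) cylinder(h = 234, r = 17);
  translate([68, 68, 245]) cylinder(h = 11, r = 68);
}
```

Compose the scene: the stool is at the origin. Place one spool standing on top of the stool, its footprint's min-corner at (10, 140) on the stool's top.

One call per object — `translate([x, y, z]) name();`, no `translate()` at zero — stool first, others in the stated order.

stool();
translate([10, 140, 396]) spool();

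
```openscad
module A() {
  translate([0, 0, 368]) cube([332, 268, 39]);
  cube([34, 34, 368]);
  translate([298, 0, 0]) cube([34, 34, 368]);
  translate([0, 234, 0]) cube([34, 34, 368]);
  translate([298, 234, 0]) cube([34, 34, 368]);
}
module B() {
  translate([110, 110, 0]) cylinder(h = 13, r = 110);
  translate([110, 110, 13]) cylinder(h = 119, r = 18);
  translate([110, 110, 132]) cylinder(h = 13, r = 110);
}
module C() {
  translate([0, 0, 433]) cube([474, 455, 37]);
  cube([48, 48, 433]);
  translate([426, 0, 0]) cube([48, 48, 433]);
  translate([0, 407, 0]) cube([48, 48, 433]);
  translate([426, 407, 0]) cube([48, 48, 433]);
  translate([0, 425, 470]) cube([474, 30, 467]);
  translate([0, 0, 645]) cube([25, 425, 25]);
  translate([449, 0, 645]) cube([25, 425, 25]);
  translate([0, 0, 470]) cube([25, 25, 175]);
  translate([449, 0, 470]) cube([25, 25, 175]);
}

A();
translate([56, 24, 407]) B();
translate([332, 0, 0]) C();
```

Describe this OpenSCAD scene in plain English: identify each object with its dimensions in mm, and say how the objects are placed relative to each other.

A is a four-legged stool. The seat is a 332×268×39 mm slab whose top surface is at z = 407 mm; four square legs, each 34×34 mm in cross-section, run from the floor (z = 0) to the underside of the seat, each flush with a corner of the seat.

B is a spool: two coaxial disc flanges of radius 110 mm and thickness 13 mm, joined by a core cylinder of radius 18 mm and height 119 mm. The lower flange rests on z = 0 and the three cylinders share a vertical axis.

C is a chair: 474×455 mm seat, 37 mm thick, top at z = 470 mm, on four 48 mm square corner legs flush with the seat edges. A 30 mm thick backrest slab spans the full seat width, extending 467 mm above the seat top, its back face flush with the seat's +y edge. Two armrests of 25×25 mm section run along each side from the seat's front edge to the front of the backrest, top faces 200 mm above the seat top and outer faces flush with the seat's x-edges; a 25×25 mm post under the front of each armrest stands on the seat at the front corner.

The spool is on top of the stool, centred. The chair is against the stool's +x side, with their −y faces flush.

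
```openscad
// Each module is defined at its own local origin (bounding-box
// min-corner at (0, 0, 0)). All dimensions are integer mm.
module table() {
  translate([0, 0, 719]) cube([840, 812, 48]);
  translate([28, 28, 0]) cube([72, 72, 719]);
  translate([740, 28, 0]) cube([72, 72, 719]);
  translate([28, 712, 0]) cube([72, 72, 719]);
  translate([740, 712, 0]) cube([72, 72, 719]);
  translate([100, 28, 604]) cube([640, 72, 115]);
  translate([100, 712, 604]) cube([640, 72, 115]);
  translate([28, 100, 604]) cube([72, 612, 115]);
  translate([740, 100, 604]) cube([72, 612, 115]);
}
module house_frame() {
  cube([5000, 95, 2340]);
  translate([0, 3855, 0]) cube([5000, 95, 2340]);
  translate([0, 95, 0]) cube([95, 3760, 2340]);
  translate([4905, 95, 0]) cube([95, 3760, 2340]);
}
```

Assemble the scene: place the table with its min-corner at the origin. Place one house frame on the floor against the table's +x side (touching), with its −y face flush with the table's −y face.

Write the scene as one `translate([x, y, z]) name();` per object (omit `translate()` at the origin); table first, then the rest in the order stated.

table();
translate([840, 0, 0]) house_frame();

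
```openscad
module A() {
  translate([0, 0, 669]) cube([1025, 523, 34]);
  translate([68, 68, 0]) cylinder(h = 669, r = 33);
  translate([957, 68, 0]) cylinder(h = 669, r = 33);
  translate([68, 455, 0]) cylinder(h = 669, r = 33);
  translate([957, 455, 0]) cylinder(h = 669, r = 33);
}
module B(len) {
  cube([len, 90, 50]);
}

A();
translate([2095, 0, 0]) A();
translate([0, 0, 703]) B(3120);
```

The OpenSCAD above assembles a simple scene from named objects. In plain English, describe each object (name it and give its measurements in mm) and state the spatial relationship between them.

A is a table: top 1025 mm (x) × 523 mm (y), 34 mm thick, upper face at z = 703 mm, on four round legs of 66 mm diameter, each leg's bounding box inset 35 mm from the nearest pair of top edges, running from z = 0 to the bottom of the top.

B is a rectangular beam 3120 mm long (x), 90 mm deep (y), 50 mm thick (z).

The beam spans the tops of two tables placed 1070 mm apart, resting at z = 703 mm.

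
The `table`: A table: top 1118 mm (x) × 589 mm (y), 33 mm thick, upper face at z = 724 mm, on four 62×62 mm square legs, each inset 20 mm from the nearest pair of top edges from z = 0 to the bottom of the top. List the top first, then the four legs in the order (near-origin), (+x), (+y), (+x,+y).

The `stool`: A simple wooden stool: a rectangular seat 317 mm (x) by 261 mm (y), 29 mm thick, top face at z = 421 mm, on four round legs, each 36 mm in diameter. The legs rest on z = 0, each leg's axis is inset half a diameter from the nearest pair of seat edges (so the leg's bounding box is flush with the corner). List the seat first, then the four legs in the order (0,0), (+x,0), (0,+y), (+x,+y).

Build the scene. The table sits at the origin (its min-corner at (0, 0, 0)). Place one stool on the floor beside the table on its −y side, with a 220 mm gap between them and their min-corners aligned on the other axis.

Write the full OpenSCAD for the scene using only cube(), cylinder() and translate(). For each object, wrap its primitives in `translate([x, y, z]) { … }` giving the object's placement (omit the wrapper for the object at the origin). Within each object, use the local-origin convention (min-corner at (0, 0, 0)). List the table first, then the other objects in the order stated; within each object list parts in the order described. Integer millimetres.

translate([0, 0, 691]) cube([1118, 589, 33]);
translate([20, 20, 0]) cube([62, 62, 691]);
translate([1036, 20, 0]) cube([62, 62, 691]);
translate([20, 507, 0]) cube([62, 62, 691]);
translate([1036, 507, 0]) cube([62, 62, 691]);
translate([0, -481, 0]) {
  translate([0, 0, 392]) cube([317, 261, 29]);
  translate([18, 18, 0]) cylinder(h = 392, r = 18);
  translate([299, 18, 0]) cylinder(h = 392, r = 18);
  translate([18, 243, 0]) cylinder(h = 392, r = 18);
  translate([299, 243, 0]) cylinder(h = 392, r = 18);
}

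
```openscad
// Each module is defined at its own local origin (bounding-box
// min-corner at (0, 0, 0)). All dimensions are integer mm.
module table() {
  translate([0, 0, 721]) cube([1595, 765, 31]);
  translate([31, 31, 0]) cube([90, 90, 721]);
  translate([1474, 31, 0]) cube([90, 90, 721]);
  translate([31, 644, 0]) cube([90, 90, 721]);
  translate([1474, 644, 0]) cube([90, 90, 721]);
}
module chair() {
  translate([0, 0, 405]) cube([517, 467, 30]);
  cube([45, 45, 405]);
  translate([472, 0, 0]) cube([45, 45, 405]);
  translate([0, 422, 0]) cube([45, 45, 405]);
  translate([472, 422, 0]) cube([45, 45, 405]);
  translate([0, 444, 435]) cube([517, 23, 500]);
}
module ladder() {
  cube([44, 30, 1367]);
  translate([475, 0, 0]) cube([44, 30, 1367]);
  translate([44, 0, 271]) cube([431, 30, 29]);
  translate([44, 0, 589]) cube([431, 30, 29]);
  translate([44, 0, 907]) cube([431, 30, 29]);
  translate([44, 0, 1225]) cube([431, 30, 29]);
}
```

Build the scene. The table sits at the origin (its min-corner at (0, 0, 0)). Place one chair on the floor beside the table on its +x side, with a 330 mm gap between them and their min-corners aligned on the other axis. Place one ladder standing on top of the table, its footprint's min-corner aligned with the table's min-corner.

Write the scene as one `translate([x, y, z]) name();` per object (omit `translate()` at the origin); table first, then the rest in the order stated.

table();
translate([1925, 0, 0]) chair();
translate([0, 0, 752]) ladder();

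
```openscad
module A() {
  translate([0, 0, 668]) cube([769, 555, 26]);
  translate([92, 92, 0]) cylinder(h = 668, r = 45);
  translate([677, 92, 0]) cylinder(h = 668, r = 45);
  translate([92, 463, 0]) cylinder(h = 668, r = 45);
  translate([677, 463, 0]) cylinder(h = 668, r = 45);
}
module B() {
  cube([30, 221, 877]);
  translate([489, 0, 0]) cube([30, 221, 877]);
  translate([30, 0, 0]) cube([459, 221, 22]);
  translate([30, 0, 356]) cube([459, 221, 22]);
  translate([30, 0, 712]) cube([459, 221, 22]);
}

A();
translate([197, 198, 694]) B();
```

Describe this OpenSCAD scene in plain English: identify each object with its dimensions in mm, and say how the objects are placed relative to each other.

A is a table: top 769 mm (x) × 555 mm (y), 26 mm thick, upper face at z = 694 mm, on four round legs of 90 mm diameter, each leg's bounding box inset 47 mm from the nearest pair of top edges, running from z = 0 to the bottom of the top.

B is a bookshelf 519 mm wide overall, 221 mm deep and 877 mm tall. The two sides are 30 mm thick vertical panels. 3 horizontal shelves of 22 mm thickness span between the inner faces of the sides; the lowest shelf sits on the floor and shelves are stacked with a clear vertical gap of 334 mm between each pair.

The bookshelf is on top of the table.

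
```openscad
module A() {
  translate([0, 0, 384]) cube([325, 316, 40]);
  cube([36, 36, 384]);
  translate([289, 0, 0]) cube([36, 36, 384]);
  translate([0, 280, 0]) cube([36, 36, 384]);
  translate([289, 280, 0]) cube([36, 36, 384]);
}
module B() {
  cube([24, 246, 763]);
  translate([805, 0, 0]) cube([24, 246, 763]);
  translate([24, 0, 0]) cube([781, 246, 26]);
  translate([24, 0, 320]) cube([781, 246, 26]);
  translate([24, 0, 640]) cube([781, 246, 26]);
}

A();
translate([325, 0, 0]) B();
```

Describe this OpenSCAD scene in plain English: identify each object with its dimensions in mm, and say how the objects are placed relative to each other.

A is a simple wooden stool: a rectangular seat 325 mm (x) by 316 mm (y), 40 mm thick, top face at z = 424 mm, on four square legs, each 36×36 mm in cross-section. The legs rest on z = 0, each flush with a corner of the seat.

B is a bookshelf 829 mm wide overall, 246 mm deep and 763 mm tall. The two sides are 24 mm thick vertical panels. 3 horizontal shelves of 26 mm thickness span between the inner faces of the sides; the lowest shelf sits on the floor and shelves are stacked with a clear vertical gap of 294 mm between each pair.

The bookshelf is against the stool's +x side, with their −y faces flush.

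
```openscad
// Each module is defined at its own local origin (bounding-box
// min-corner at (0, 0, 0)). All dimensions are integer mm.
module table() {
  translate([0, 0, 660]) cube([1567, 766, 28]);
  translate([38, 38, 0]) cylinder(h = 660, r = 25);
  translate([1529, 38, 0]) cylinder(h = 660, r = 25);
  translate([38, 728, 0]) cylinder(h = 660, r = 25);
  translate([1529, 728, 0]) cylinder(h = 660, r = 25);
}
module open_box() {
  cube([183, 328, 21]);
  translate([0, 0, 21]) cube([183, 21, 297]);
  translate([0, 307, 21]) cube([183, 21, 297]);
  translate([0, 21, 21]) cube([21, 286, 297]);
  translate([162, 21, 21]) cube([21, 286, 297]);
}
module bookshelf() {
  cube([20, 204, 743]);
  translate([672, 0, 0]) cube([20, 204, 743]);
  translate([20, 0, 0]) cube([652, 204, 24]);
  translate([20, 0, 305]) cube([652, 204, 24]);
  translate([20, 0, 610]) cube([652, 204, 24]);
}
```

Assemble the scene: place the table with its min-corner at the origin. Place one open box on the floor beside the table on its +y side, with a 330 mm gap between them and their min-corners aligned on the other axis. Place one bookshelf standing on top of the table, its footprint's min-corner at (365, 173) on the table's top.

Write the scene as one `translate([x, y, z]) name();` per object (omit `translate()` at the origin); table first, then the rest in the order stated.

table();
translate([0, 1096, 0]) open_box();
translate([365, 173, 688]) bookshelf();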